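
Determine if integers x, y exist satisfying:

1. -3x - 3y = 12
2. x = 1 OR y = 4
Yes

Take x = 1, y = -5. Substituting into each constraint:
  (1) -3(1) - 3(-5) = 12 ✓
  (2) x = 1, target 1 ✓ (first branch holds)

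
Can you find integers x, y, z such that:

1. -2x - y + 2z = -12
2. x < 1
Yes

Take x = 0, y = 0, z = -6. Substituting into each constraint:
  (1) -2(0) + 0 + 2(-6) = -12 ✓
  (2) 0 < 1 ✓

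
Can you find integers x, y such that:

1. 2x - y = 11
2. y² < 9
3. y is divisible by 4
No

A contradictory subset is {2x - y = 11, y is divisible by 4}. No integer assignment can satisfy these jointly:

  - 2x - y = 11: is a linear equation tying the variables together
  - y is divisible by 4: restricts y to multiples of 4

Modular obstruction: writing y = 4y', every remaining term of the linear equation is divisible by 2, so the left side is ≡ 0 (mod 2); but the right side 11 ≡ 1 (mod 2). No integers can satisfy it.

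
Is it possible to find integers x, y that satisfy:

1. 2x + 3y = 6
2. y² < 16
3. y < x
Yes

Take x = 3, y = 0. Substituting into each constraint:
  (1) 2(3) + 3(0) = 6 ✓
  (2) y² = (0)² = 0, and 0 < 16 ✓
  (3) 0 < 3 ✓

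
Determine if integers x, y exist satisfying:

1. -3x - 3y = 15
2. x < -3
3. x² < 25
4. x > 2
No

A contradictory subset is {x < -3, x > 2}. No integer assignment can satisfy these jointly:

  - x < -3: bounds one variable relative to a constant
  - x > 2: bounds one variable relative to a constant

Direct contradiction: the bounds on x require x ≥ 3 and x ≤ -4 simultaneously, which is empty.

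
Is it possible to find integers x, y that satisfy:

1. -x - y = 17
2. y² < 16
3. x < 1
Yes

Take x = -17, y = 0. Substituting into each constraint:
  (1) 17 + 0 = 17 ✓
  (2) y² = (0)² = 0, and 0 < 16 ✓
  (3) -17 < 1 ✓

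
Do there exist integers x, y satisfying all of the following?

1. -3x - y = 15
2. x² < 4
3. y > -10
No

The full constraint system is jointly infeasible over the integers. Each constraint and what it forces:

  - -3x - y = 15: is a linear equation tying the variables together
  - x² < 4: restricts x to |x| ≤ 1
  - y > -10: bounds one variable relative to a constant

Range argument: with x ∈ [-1, 1], y ∈ [-9, ∞], the left side of the equation is at most 12, but the right side is 15 > 12. No integer solution exists.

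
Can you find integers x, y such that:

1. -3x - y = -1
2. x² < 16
Yes

Take x = 0, y = 1. Substituting into each constraint:
  (1) -3(0) + (-1) = -1 ✓
  (2) x² = (0)² = 0, and 0 < 16 ✓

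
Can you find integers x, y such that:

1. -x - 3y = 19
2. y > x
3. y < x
No

A contradictory subset is {y > x, y < x}. No integer assignment can satisfy these jointly:

  - y > x: bounds one variable relative to another variable
  - y < x: bounds one variable relative to another variable

Direct contradiction: y > x and x > y cannot both hold.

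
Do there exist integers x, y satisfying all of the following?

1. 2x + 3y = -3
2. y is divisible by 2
No

The full constraint system is jointly infeasible over the integers. Each constraint and what it forces:

  - 2x + 3y = -3: is a linear equation tying the variables together
  - y is divisible by 2: restricts y to multiples of 2

Modular obstruction: writing y = 2y', every remaining term of the linear equation is divisible by 2, so the left side is ≡ 0 (mod 2); but the right side -3 ≡ 1 (mod 2). No integers can satisfy it.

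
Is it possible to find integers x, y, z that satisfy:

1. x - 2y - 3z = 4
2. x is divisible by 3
Yes

Take x = 0, y = 1, z = -2. Substituting into each constraint:
  (1) 0 - 2(1) - 3(-2) = 4 ✓
  (2) 0 = 3 × 0, remainder 0 ✓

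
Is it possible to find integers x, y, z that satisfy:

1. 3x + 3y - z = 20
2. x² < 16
Yes

Take x = 0, y = 0, z = -20. Substituting into each constraint:
  (1) 3(0) + 3(0) + 20 = 20 ✓
  (2) x² = (0)² = 0, and 0 < 16 ✓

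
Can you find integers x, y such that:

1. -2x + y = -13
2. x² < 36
Yes

Take x = 0, y = -13. Substituting into each constraint:
  (1) -2(0) + (-13) = -13 ✓
  (2) x² = (0)² = 0, and 0 < 36 ✓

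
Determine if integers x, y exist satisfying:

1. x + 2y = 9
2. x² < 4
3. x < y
Yes

Take x = 1, y = 4. Substituting into each constraint:
  (1) 1 + 2(4) = 9 ✓
  (2) x² = (1)² = 1, and 1 < 4 ✓
  (3) 1 < 4 ✓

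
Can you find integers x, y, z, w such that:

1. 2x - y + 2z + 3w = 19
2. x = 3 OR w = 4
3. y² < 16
Yes

Take x = -6, y = -3, z = 8, w = 4. Substituting into each constraint:
  (1) 2(-6) + 3 + 2(8) + 3(4) = 19 ✓
  (2) w = 4, target 4 ✓ (second branch holds)
  (3) y² = (-3)² = 9, and 9 < 16 ✓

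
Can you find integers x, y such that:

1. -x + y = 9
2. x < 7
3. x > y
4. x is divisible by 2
No

A contradictory subset is {-x + y = 9, x > y}. No integer assignment can satisfy these jointly:

  - -x + y = 9: is a linear equation tying the variables together
  - x > y: bounds one variable relative to another variable

From the equation, x − y = -9, i.e. x − y = -9; but x > y requires x − y ≥ 1. Contradiction.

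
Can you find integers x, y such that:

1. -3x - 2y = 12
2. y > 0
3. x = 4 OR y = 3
Yes

Take x = -6, y = 3. Substituting into each constraint:
  (1) -3(-6) - 2(3) = 12 ✓
  (2) 3 > 0 ✓
  (3) y = 3, target 3 ✓ (second branch holds)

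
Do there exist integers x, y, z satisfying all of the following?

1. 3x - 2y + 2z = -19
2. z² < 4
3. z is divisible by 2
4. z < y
Yes

Take x = -5, y = 2, z = 0. Substituting into each constraint:
  (1) 3(-5) - 2(2) + 2(0) = -19 ✓
  (2) z² = (0)² = 0, and 0 < 4 ✓
  (3) 0 = 2 × 0, remainder 0 ✓
  (4) 0 < 2 ✓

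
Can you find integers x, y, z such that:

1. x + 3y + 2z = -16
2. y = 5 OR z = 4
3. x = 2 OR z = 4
Yes

Take x = -24, y = 0, z = 4. Substituting into each constraint:
  (1) (-24) + 3(0) + 2(4) = -16 ✓
  (2) z = 4, target 4 ✓ (second branch holds)
  (3) z = 4, target 4 ✓ (second branch holds)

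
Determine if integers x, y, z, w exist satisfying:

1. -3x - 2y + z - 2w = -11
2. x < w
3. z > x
Yes

Take x = 0, y = 5, z = 1, w = 1. Substituting into each constraint:
  (1) -3(0) - 2(5) + 1 - 2(1) = -11 ✓
  (2) 0 < 1 ✓
  (3) 1 > 0 ✓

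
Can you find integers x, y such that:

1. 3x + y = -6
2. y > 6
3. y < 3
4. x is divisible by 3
No

A contradictory subset is {y > 6, y < 3}. No integer assignment can satisfy these jointly:

  - y > 6: bounds one variable relative to a constant
  - y < 3: bounds one variable relative to a constant

Direct contradiction: the bounds on y require y ≥ 7 and y ≤ 2 simultaneously, which is empty.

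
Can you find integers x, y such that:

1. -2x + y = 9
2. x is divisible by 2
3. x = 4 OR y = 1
Yes

Take x = -4, y = 1. Substituting into each constraint:
  (1) -2(-4) + 1 = 9 ✓
  (2) -4 = 2 × -2, remainder 0 ✓
  (3) y = 1, target 1 ✓ (second branch holds)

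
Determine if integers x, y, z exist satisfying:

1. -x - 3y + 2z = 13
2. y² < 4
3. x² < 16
Yes

Take x = 0, y = 1, z = 8. Substituting into each constraint:
  (1) 0 - 3(1) + 2(8) = 13 ✓
  (2) y² = (1)² = 1, and 1 < 4 ✓
  (3) x² = (0)² = 0, and 0 < 16 ✓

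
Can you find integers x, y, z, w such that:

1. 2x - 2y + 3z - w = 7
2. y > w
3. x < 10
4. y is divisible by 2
Yes

Take x = 3, y = 0, z = 0, w = -1. Substituting into each constraint:
  (1) 2(3) - 2(0) + 3(0) + 1 = 7 ✓
  (2) 0 > -1 ✓
  (3) 3 < 10 ✓
  (4) 0 = 2 × 0, remainder 0 ✓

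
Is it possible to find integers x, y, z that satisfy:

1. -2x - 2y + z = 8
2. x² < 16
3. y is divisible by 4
Yes

Take x = 0, y = 0, z = 8. Substituting into each constraint:
  (1) -2(0) - 2(0) + 8 = 8 ✓
  (2) x² = (0)² = 0, and 0 < 16 ✓
  (3) 0 = 4 × 0, remainder 0 ✓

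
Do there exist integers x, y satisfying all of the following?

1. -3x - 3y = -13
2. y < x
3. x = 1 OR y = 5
No

Even the single constraint (-3x - 3y = -13) is infeasible over the integers.

  - -3x - 3y = -13: every term on the left is divisible by 3, so the LHS ≡ 0 (mod 3), but the RHS -13 is not — no integer solution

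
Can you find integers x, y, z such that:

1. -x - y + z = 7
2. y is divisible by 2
Yes

Take x = -7, y = 0, z = 0. Substituting into each constraint:
  (1) 7 + 0 + 0 = 7 ✓
  (2) 0 = 2 × 0, remainder 0 ✓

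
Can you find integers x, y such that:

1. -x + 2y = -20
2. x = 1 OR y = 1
Yes

Take x = 22, y = 1. Substituting into each constraint:
  (1) (-22) + 2(1) = -20 ✓
  (2) y = 1, target 1 ✓ (second branch holds)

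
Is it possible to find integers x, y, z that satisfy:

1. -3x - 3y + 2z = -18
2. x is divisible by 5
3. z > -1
Yes

Take x = 0, y = 6, z = 0. Substituting into each constraint:
  (1) -3(0) - 3(6) + 2(0) = -18 ✓
  (2) 0 = 5 × 0, remainder 0 ✓
  (3) 0 > -1 ✓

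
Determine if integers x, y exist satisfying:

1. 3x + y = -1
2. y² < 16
Yes

Take x = -1, y = 2. Substituting into each constraint:
  (1) 3(-1) + 2 = -1 ✓
  (2) y² = (2)² = 4, and 4 < 16 ✓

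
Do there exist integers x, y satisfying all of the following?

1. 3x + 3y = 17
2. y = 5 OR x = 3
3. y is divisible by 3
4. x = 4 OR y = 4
No

Even the single constraint (3x + 3y = 17) is infeasible over the integers.

  - 3x + 3y = 17: every term on the left is divisible by 3, so the LHS ≡ 0 (mod 3), but the RHS 17 is not — no integer solution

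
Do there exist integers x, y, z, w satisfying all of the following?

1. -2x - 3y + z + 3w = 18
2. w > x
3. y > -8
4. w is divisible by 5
Yes

Take x = -3, y = -4, z = 0, w = 0. Substituting into each constraint:
  (1) -2(-3) - 3(-4) + 0 + 3(0) = 18 ✓
  (2) 0 > -3 ✓
  (3) -4 > -8 ✓
  (4) 0 = 5 × 0, remainder 0 ✓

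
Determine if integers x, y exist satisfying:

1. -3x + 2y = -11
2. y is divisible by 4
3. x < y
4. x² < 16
No

A contradictory subset is {-3x + 2y = -11, x < y, x² < 16}. No integer assignment can satisfy these jointly:

  - -3x + 2y = -11: is a linear equation tying the variables together
  - x < y: bounds one variable relative to another variable
  - x² < 16: restricts x to |x| ≤ 3

The bounds confine x to {-3, -2, -1, 0, 1, 2, 3}. For each value, substitute into the equation:
  • x = -3: the equation forces y = -10, but y > x fails since -10 ≤ -3.
  • x = -2: the equation gives 2y = -17, so y would not be an integer.
  • x = -1: the equation forces y = -7, but y > x fails since -7 ≤ -1.
  • x = 0: the equation gives 2y = -11, so y would not be an integer.
  • x = 1: the equation forces y = -4, but y > x fails since -4 ≤ 1.
  • x = 2: the equation gives 2y = -5, so y would not be an integer.
  • x = 3: the equation forces y = -1, but y > x fails since -1 ≤ 3.
Every case fails, so no integer solution exists.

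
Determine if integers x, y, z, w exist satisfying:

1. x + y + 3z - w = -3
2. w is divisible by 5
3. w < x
Yes

Take x = 3, y = 0, z = -2, w = 0. Substituting into each constraint:
  (1) 3 + 0 + 3(-2) + 0 = -3 ✓
  (2) 0 = 5 × 0, remainder 0 ✓
  (3) 0 < 3 ✓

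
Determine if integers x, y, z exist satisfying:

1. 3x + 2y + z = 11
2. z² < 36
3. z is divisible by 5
Yes

Take x = 1, y = 4, z = 0. Substituting into each constraint:
  (1) 3(1) + 2(4) + 0 = 11 ✓
  (2) z² = (0)² = 0, and 0 < 36 ✓
  (3) 0 = 5 × 0, remainder 0 ✓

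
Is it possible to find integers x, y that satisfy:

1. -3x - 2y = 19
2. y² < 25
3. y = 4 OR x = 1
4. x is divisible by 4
No

A contradictory subset is {-3x - 2y = 19, y = 4 OR x = 1, x is divisible by 4}. No integer assignment can satisfy these jointly:

  - -3x - 2y = 19: is a linear equation tying the variables together
  - y = 4 OR x = 1: forces a choice: either y = 4 or x = 1
  - x is divisible by 4: restricts x to multiples of 4

Modular obstruction: writing x = 4x', every remaining term of the linear equation is divisible by 2, so the left side is ≡ 0 (mod 2); but the right side 19 ≡ 1 (mod 2). No integers can satisfy it.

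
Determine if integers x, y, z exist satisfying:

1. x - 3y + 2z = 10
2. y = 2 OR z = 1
Yes

Take x = 0, y = 2, z = 8. Substituting into each constraint:
  (1) 0 - 3(2) + 2(8) = 10 ✓
  (2) y = 2, target 2 ✓ (first branch holds)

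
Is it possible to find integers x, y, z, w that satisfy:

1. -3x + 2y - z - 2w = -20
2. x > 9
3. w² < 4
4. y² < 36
Yes

Take x = 10, y = 5, z = 0, w = 0. Substituting into each constraint:
  (1) -3(10) + 2(5) + 0 - 2(0) = -20 ✓
  (2) 10 > 9 ✓
  (3) w² = (0)² = 0, and 0 < 4 ✓
  (4) y² = (5)² = 25, and 25 < 36 ✓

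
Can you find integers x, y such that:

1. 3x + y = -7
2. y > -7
Yes

Take x = -3, y = 2. Substituting into each constraint:
  (1) 3(-3) + 2 = -7 ✓
  (2) 2 > -7 ✓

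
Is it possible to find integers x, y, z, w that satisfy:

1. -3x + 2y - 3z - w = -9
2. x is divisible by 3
Yes

Take x = 0, y = 0, z = 0, w = 9. Substituting into each constraint:
  (1) -3(0) + 2(0) - 3(0) + (-9) = -9 ✓
  (2) 0 = 3 × 0, remainder 0 ✓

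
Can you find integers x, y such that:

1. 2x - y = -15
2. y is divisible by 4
No

The full constraint system is jointly infeasible over the integers. Each constraint and what it forces:

  - 2x - y = -15: is a linear equation tying the variables together
  - y is divisible by 4: restricts y to multiples of 4

Modular obstruction: writing y = 4y', every remaining term of the linear equation is divisible by 2, so the left side is ≡ 0 (mod 2); but the right side -15 ≡ 1 (mod 2). No integers can satisfy it.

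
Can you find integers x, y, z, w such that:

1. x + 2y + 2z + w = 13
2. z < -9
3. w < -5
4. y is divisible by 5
Yes

Take x = 39, y = 0, z = -10, w = -6. Substituting into each constraint:
  (1) 39 + 2(0) + 2(-10) + (-6) = 13 ✓
  (2) -10 < -9 ✓
  (3) -6 < -5 ✓
  (4) 0 = 5 × 0, remainder 0 ✓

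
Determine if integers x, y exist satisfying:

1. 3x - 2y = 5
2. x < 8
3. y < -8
Yes

Take x = -5, y = -10. Substituting into each constraint:
  (1) 3(-5) - 2(-10) = 5 ✓
  (2) -5 < 8 ✓
  (3) -10 < -8 ✓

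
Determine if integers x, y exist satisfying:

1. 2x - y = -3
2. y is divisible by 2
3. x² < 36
No

A contradictory subset is {2x - y = -3, y is divisible by 2}. No integer assignment can satisfy these jointly:

  - 2x - y = -3: is a linear equation tying the variables together
  - y is divisible by 2: restricts y to multiples of 2

Modular obstruction: writing y = 2y', every remaining term of the linear equation is divisible by 2, so the left side is ≡ 0 (mod 2); but the right side -3 ≡ 1 (mod 2). No integers can satisfy it.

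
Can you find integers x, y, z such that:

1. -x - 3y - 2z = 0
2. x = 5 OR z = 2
Yes

Take x = -4, y = 0, z = 2. Substituting into each constraint:
  (1) 4 - 3(0) - 2(2) = 0 ✓
  (2) z = 2, target 2 ✓ (second branch holds)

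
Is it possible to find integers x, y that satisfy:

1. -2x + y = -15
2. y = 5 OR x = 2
Yes

Take x = 2, y = -11. Substituting into each constraint:
  (1) -2(2) + (-11) = -15 ✓
  (2) x = 2, target 2 ✓ (second branch holds)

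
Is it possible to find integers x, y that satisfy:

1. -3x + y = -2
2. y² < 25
Yes

Take x = 1, y = 1. Substituting into each constraint:
  (1) -3(1) + 1 = -2 ✓
  (2) y² = (1)² = 1, and 1 < 25 ✓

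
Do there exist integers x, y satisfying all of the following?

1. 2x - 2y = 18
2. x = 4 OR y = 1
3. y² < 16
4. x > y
Yes

Take x = 10, y = 1. Substituting into each constraint:
  (1) 2(10) - 2(1) = 18 ✓
  (2) y = 1, target 1 ✓ (second branch holds)
  (3) y² = (1)² = 1, and 1 < 16 ✓
  (4) 10 > 1 ✓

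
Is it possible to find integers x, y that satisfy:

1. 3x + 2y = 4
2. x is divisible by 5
Yes

Take x = 0, y = 2. Substituting into each constraint:
  (1) 3(0) + 2(2) = 4 ✓
  (2) 0 = 5 × 0, remainder 0 ✓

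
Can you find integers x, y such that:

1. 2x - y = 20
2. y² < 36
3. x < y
No

The full constraint system is jointly infeasible over the integers. Each constraint and what it forces:

  - 2x - y = 20: is a linear equation tying the variables together
  - y² < 36: restricts y to |y| ≤ 5
  - x < y: bounds one variable relative to another variable

Propagating the comparison: x < y and y ≤ 5 give x ≤ 4. Range argument: with x ∈ [−∞, 4], y ∈ [-5, 5], the left side of the equation is at most 13, but the right side is 20 > 13. No integer solution exists.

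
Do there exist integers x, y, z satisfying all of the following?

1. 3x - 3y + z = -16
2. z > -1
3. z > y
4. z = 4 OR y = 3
Yes

Take x = -4, y = 3, z = 5. Substituting into each constraint:
  (1) 3(-4) - 3(3) + 5 = -16 ✓
  (2) 5 > -1 ✓
  (3) 5 > 3 ✓
  (4) y = 3, target 3 ✓ (second branch holds)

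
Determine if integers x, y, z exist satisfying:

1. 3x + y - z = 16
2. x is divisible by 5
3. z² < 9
Yes

Take x = 0, y = 16, z = 0. Substituting into each constraint:
  (1) 3(0) + 16 + 0 = 16 ✓
  (2) 0 = 5 × 0, remainder 0 ✓
  (3) z² = (0)² = 0, and 0 < 9 ✓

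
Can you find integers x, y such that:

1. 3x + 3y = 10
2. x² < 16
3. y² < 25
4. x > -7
No

Even the single constraint (3x + 3y = 10) is infeasible over the integers.

  - 3x + 3y = 10: every term on the left is divisible by 3, so the LHS ≡ 0 (mod 3), but the RHS 10 is not — no integer solution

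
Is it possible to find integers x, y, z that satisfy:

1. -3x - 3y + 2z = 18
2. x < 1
Yes

Take x = 0, y = 0, z = 9. Substituting into each constraint:
  (1) -3(0) - 3(0) + 2(9) = 18 ✓
  (2) 0 < 1 ✓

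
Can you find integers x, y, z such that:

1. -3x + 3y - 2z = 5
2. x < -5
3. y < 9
Yes

Take x = -6, y = 1, z = 8. Substituting into each constraint:
  (1) -3(-6) + 3(1) - 2(8) = 5 ✓
  (2) -6 < -5 ✓
  (3) 1 < 9 ✓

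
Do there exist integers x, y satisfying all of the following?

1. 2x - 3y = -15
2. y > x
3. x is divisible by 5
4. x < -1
Yes

Take x = -15, y = -5. Substituting into each constraint:
  (1) 2(-15) - 3(-5) = -15 ✓
  (2) -5 > -15 ✓
  (3) -15 = 5 × -3, remainder 0 ✓
  (4) -15 < -1 ✓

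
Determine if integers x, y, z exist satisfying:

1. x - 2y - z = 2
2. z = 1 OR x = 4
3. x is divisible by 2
Yes

Take x = 4, y = 0, z = 2. Substituting into each constraint:
  (1) 4 - 2(0) + (-2) = 2 ✓
  (2) x = 4, target 4 ✓ (second branch holds)
  (3) 4 = 2 × 2, remainder 0 ✓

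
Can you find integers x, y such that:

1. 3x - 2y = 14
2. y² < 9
Yes

Take x = 4, y = -1. Substituting into each constraint:
  (1) 3(4) - 2(-1) = 14 ✓
  (2) y² = (-1)² = 1, and 1 < 9 ✓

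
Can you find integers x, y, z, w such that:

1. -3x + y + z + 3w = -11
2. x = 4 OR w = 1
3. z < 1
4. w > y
Yes

Take x = 0, y = 0, z = -14, w = 1. Substituting into each constraint:
  (1) -3(0) + 0 + (-14) + 3(1) = -11 ✓
  (2) w = 1, target 1 ✓ (second branch holds)
  (3) -14 < 1 ✓
  (4) 1 > 0 ✓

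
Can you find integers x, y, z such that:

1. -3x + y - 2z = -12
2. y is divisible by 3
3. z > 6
Yes

Take x = -2, y = 0, z = 9. Substituting into each constraint:
  (1) -3(-2) + 0 - 2(9) = -12 ✓
  (2) 0 = 3 × 0, remainder 0 ✓
  (3) 9 > 6 ✓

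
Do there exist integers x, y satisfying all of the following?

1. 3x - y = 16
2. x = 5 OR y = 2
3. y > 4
No

The full constraint system is jointly infeasible over the integers. Each constraint and what it forces:

  - 3x - y = 16: is a linear equation tying the variables together
  - x = 5 OR y = 2: forces a choice: either x = 5 or y = 2
  - y > 4: bounds one variable relative to a constant

Split on the disjunction (x = 5 OR y = 2):
  • If x = 5: the equation forces y = -1, which contradicts the bound y ≥ 5.
  • If y = 2: this contradicts the bound y ≥ 5.
Both branches are infeasible, so the system has no integer solution.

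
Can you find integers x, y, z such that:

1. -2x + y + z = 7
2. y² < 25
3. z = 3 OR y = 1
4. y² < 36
Yes

Take x = 0, y = 1, z = 6. Substituting into each constraint:
  (1) -2(0) + 1 + 6 = 7 ✓
  (2) y² = (1)² = 1, and 1 < 25 ✓
  (3) y = 1, target 1 ✓ (second branch holds)
  (4) y² = (1)² = 1, and 1 < 36 ✓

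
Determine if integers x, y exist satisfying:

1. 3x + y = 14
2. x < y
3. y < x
No

A contradictory subset is {x < y, y < x}. No integer assignment can satisfy these jointly:

  - x < y: bounds one variable relative to another variable
  - y < x: bounds one variable relative to another variable

Direct contradiction: y > x and x > y cannot both hold.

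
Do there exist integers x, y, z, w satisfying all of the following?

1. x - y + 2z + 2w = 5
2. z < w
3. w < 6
Yes

Take x = 0, y = -3, z = 0, w = 1. Substituting into each constraint:
  (1) 0 + 3 + 2(0) + 2(1) = 5 ✓
  (2) 0 < 1 ✓
  (3) 1 < 6 ✓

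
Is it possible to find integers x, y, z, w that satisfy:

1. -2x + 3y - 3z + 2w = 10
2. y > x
Yes

Take x = 0, y = 1, z = 1, w = 5. Substituting into each constraint:
  (1) -2(0) + 3(1) - 3(1) + 2(5) = 10 ✓
  (2) 1 > 0 ✓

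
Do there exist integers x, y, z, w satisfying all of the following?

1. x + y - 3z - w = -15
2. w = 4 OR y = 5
Yes

Take x = -20, y = 5, z = 0, w = 0. Substituting into each constraint:
  (1) (-20) + 5 - 3(0) + 0 = -15 ✓
  (2) y = 5, target 5 ✓ (second branch holds)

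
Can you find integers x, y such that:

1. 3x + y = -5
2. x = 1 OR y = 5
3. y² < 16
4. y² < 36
No

A contradictory subset is {3x + y = -5, x = 1 OR y = 5, y² < 16}. No integer assignment can satisfy these jointly:

  - 3x + y = -5: is a linear equation tying the variables together
  - x = 1 OR y = 5: forces a choice: either x = 1 or y = 5
  - y² < 16: restricts y to |y| ≤ 3

Split on the disjunction (x = 1 OR y = 5):
  • If x = 1: the equation forces y = -8, but y² < 16 requires |y| ≤ 3.
  • If y = 5: this contradicts y² < 16, which requires |y| ≤ 3.
Both branches are infeasible, so the system has no integer solution.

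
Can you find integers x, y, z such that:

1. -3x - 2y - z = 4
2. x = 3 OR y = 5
Yes

Take x = 3, y = 0, z = -13. Substituting into each constraint:
  (1) -3(3) - 2(0) + 13 = 4 ✓
  (2) x = 3, target 3 ✓ (first branch holds)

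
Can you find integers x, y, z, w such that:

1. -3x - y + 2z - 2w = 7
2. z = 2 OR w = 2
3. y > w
Yes

Take x = -6, y = 3, z = -2, w = 2. Substituting into each constraint:
  (1) -3(-6) + (-3) + 2(-2) - 2(2) = 7 ✓
  (2) w = 2, target 2 ✓ (second branch holds)
  (3) 3 > 2 ✓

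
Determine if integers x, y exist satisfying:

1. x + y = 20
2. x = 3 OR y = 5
Yes

Take x = 15, y = 5. Substituting into each constraint:
  (1) 15 + 5 = 20 ✓
  (2) y = 5, target 5 ✓ (second branch holds)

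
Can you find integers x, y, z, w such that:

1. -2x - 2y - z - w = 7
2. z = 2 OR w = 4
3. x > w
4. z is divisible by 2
Yes

Take x = 0, y = -4, z = 2, w = -1. Substituting into each constraint:
  (1) -2(0) - 2(-4) + (-2) + 1 = 7 ✓
  (2) z = 2, target 2 ✓ (first branch holds)
  (3) 0 > -1 ✓
  (4) 2 = 2 × 1, remainder 0 ✓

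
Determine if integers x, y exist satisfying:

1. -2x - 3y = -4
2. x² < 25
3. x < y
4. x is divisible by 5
No

The full constraint system is jointly infeasible over the integers. Each constraint and what it forces:

  - -2x - 3y = -4: is a linear equation tying the variables together
  - x² < 25: restricts x to |x| ≤ 4
  - x < y: bounds one variable relative to another variable
  - x is divisible by 5: restricts x to multiples of 5

The bounds confine x to {0} with 5 | x. For each value, substitute into the equation:
  • x = 0: the equation gives -3y = -4, so y would not be an integer.
Every case fails, so no integer solution exists.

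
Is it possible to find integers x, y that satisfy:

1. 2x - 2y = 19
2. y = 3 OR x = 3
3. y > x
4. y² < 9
No

Even the single constraint (2x - 2y = 19) is infeasible over the integers.

  - 2x - 2y = 19: every term on the left is divisible by 2, so the LHS ≡ 0 (mod 2), but the RHS 19 is not — no integer solution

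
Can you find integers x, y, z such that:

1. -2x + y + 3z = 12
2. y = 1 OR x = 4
Yes

Take x = -4, y = 1, z = 1. Substituting into each constraint:
  (1) -2(-4) + 1 + 3(1) = 12 ✓
  (2) y = 1, target 1 ✓ (first branch holds)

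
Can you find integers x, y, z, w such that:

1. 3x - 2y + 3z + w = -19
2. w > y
Yes

Take x = -6, y = 2, z = 0, w = 3. Substituting into each constraint:
  (1) 3(-6) - 2(2) + 3(0) + 3 = -19 ✓
  (2) 3 > 2 ✓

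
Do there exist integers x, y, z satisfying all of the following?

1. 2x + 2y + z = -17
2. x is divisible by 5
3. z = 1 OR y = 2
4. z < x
Yes

Take x = 0, y = 2, z = -21. Substituting into each constraint:
  (1) 2(0) + 2(2) + (-21) = -17 ✓
  (2) 0 = 5 × 0, remainder 0 ✓
  (3) y = 2, target 2 ✓ (second branch holds)
  (4) -21 < 0 ✓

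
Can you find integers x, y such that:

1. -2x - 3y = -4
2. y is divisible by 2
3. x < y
Yes

Take x = -1, y = 2. Substituting into each constraint:
  (1) -2(-1) - 3(2) = -4 ✓
  (2) 2 = 2 × 1, remainder 0 ✓
  (3) -1 < 2 ✓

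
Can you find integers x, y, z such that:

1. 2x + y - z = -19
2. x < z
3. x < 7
Yes

Take x = 0, y = -18, z = 1. Substituting into each constraint:
  (1) 2(0) + (-18) + (-1) = -19 ✓
  (2) 0 < 1 ✓
  (3) 0 < 7 ✓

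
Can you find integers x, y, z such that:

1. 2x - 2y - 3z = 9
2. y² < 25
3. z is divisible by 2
No

A contradictory subset is {2x - 2y - 3z = 9, z is divisible by 2}. No integer assignment can satisfy these jointly:

  - 2x - 2y - 3z = 9: is a linear equation tying the variables together
  - z is divisible by 2: restricts z to multiples of 2

Modular obstruction: writing z = 2z', every remaining term of the linear equation is divisible by 2, so the left side is ≡ 0 (mod 2); but the right side 9 ≡ 1 (mod 2). No integers can satisfy it.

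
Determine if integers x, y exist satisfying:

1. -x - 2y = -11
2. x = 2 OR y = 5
Yes

Take x = 1, y = 5. Substituting into each constraint:
  (1) (-1) - 2(5) = -11 ✓
  (2) y = 5, target 5 ✓ (second branch holds)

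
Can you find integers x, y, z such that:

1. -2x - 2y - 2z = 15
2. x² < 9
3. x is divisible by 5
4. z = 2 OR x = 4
No

Even the single constraint (-2x - 2y - 2z = 15) is infeasible over the integers.

  - -2x - 2y - 2z = 15: every term on the left is divisible by 2, so the LHS ≡ 0 (mod 2), but the RHS 15 is not — no integer solution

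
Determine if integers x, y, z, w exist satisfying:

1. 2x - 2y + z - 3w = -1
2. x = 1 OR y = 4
Yes

Take x = -1, y = 4, z = 0, w = -3. Substituting into each constraint:
  (1) 2(-1) - 2(4) + 0 - 3(-3) = -1 ✓
  (2) y = 4, target 4 ✓ (second branch holds)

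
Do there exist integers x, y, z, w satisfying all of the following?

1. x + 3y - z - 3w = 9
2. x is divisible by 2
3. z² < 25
Yes

Take x = 0, y = 0, z = 0, w = -3. Substituting into each constraint:
  (1) 0 + 3(0) + 0 - 3(-3) = 9 ✓
  (2) 0 = 2 × 0, remainder 0 ✓
  (3) z² = (0)² = 0, and 0 < 25 ✓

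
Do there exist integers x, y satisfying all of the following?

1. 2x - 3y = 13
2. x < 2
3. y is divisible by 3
Yes

Take x = -7, y = -9. Substituting into each constraint:
  (1) 2(-7) - 3(-9) = 13 ✓
  (2) -7 < 2 ✓
  (3) -9 = 3 × -3, remainder 0 ✓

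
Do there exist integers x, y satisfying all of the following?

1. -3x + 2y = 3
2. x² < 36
Yes

Take x = -1, y = 0. Substituting into each constraint:
  (1) -3(-1) + 2(0) = 3 ✓
  (2) x² = (-1)² = 1, and 1 < 36 ✓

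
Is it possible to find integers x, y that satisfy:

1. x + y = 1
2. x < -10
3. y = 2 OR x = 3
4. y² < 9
No

A contradictory subset is {x + y = 1, x < -10, y = 2 OR x = 3}. No integer assignment can satisfy these jointly:

  - x + y = 1: is a linear equation tying the variables together
  - x < -10: bounds one variable relative to a constant
  - y = 2 OR x = 3: forces a choice: either y = 2 or x = 3

Split on the disjunction (y = 2 OR x = 3):
  • If y = 2: the equation forces x = -1, which contradicts the bound x ≤ -11.
  • If x = 3: this contradicts the bound x ≤ -11.
Both branches are infeasible, so the system has no integer solution.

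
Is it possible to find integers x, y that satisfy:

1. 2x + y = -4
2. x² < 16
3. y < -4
Yes

Take x = 1, y = -6. Substituting into each constraint:
  (1) 2(1) + (-6) = -4 ✓
  (2) x² = (1)² = 1, and 1 < 16 ✓
  (3) -6 < -4 ✓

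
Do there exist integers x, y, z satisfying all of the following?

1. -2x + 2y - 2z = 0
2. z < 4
Yes

Take x = 0, y = 0, z = 0. Substituting into each constraint:
  (1) -2(0) + 2(0) - 2(0) = 0 ✓
  (2) 0 < 4 ✓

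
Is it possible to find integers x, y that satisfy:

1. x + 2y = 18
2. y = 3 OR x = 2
Yes

Take x = 2, y = 8. Substituting into each constraint:
  (1) 2 + 2(8) = 18 ✓
  (2) x = 2, target 2 ✓ (second branch holds)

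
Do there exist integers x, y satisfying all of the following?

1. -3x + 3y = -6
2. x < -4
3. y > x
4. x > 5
No

A contradictory subset is {x < -4, x > 5}. No integer assignment can satisfy these jointly:

  - x < -4: bounds one variable relative to a constant
  - x > 5: bounds one variable relative to a constant

Direct contradiction: the bounds on x require x ≥ 6 and x ≤ -5 simultaneously, which is empty.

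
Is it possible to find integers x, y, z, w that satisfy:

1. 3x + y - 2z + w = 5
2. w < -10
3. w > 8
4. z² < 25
No

A contradictory subset is {w < -10, w > 8}. No integer assignment can satisfy these jointly:

  - w < -10: bounds one variable relative to a constant
  - w > 8: bounds one variable relative to a constant

Direct contradiction: the bounds on w require w ≥ 9 and w ≤ -11 simultaneously, which is empty.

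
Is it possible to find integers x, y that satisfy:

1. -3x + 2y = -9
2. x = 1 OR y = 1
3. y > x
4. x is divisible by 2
No

A contradictory subset is {-3x + 2y = -9, x = 1 OR y = 1, y > x}. No integer assignment can satisfy these jointly:

  - -3x + 2y = -9: is a linear equation tying the variables together
  - x = 1 OR y = 1: forces a choice: either x = 1 or y = 1
  - y > x: bounds one variable relative to another variable

Split on the disjunction (x = 1 OR y = 1):
  • If x = 1: the equation forces y = -3, giving (x, y) = (1, -3), which violates y > x.
  • If y = 1: with y = 1, every remaining term of the linear equation is divisible by 3, so the left side is ≡ 0 (mod 3); but the right side -11 ≡ 1 (mod 3). No integers can satisfy it.
Both branches are infeasible, so the system has no integer solution.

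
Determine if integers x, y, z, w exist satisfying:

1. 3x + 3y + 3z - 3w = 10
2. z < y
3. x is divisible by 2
No

Even the single constraint (3x + 3y + 3z - 3w = 10) is infeasible over the integers.

  - 3x + 3y + 3z - 3w = 10: every term on the left is divisible by 3, so the LHS ≡ 0 (mod 3), but the RHS 10 is not — no integer solution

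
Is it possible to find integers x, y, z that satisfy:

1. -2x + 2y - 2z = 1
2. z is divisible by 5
No

Even the single constraint (-2x + 2y - 2z = 1) is infeasible over the integers.

  - -2x + 2y - 2z = 1: every term on the left is divisible by 2, so the LHS ≡ 0 (mod 2), but the RHS 1 is not — no integer solution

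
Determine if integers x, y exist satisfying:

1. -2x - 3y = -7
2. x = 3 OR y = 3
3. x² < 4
Yes

Take x = -1, y = 3. Substituting into each constraint:
  (1) -2(-1) - 3(3) = -7 ✓
  (2) y = 3, target 3 ✓ (second branch holds)
  (3) x² = (-1)² = 1, and 1 < 4 ✓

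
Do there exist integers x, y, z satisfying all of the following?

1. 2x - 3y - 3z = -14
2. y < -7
Yes

Take x = 2, y = -8, z = 14. Substituting into each constraint:
  (1) 2(2) - 3(-8) - 3(14) = -14 ✓
  (2) -8 < -7 ✓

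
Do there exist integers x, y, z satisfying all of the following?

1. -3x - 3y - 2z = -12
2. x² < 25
Yes

Take x = 4, y = 0, z = 0. Substituting into each constraint:
  (1) -3(4) - 3(0) - 2(0) = -12 ✓
  (2) x² = (4)² = 16, and 16 < 25 ✓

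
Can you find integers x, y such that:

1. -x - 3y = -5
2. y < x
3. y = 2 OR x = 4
No

The full constraint system is jointly infeasible over the integers. Each constraint and what it forces:

  - -x - 3y = -5: is a linear equation tying the variables together
  - y < x: bounds one variable relative to another variable
  - y = 2 OR x = 4: forces a choice: either y = 2 or x = 4

Split on the disjunction (y = 2 OR x = 4):
  • If y = 2: the equation forces x = -1, giving (y, x) = (2, -1), which violates x > y.
  • If x = 4: with x = 4, every remaining term of the linear equation is divisible by 3, so the left side is ≡ 0 (mod 3); but the right side -1 ≡ 2 (mod 3). No integers can satisfy it.
Both branches are infeasible, so the system has no integer solution.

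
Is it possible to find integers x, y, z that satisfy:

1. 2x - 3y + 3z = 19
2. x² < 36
Yes

Take x = -1, y = -7, z = 0. Substituting into each constraint:
  (1) 2(-1) - 3(-7) + 3(0) = 19 ✓
  (2) x² = (-1)² = 1, and 1 < 36 ✓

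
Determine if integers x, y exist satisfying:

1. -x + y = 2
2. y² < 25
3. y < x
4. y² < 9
No

A contradictory subset is {-x + y = 2, y < x}. No integer assignment can satisfy these jointly:

  - -x + y = 2: is a linear equation tying the variables together
  - y < x: bounds one variable relative to another variable

From the equation, x − y = -2, i.e. x − y = -2; but x > y requires x − y ≥ 1. Contradiction.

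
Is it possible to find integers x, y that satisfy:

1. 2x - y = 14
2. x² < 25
Yes

Take x = 0, y = -14. Substituting into each constraint:
  (1) 2(0) + 14 = 14 ✓
  (2) x² = (0)² = 0, and 0 < 25 ✓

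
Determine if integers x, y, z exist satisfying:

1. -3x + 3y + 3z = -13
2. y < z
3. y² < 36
No

Even the single constraint (-3x + 3y + 3z = -13) is infeasible over the integers.

  - -3x + 3y + 3z = -13: every term on the left is divisible by 3, so the LHS ≡ 0 (mod 3), but the RHS -13 is not — no integer solution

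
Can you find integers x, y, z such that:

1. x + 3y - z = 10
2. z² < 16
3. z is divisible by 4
Yes

Take x = 10, y = 0, z = 0. Substituting into each constraint:
  (1) 10 + 3(0) + 0 = 10 ✓
  (2) z² = (0)² = 0, and 0 < 16 ✓
  (3) 0 = 4 × 0, remainder 0 ✓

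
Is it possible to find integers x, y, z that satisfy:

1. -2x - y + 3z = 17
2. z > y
Yes

Take x = -7, y = 0, z = 1. Substituting into each constraint:
  (1) -2(-7) + 0 + 3(1) = 17 ✓
  (2) 1 > 0 ✓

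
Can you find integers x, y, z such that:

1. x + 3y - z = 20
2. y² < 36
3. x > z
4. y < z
Yes

Take x = 21, y = 0, z = 1. Substituting into each constraint:
  (1) 21 + 3(0) + (-1) = 20 ✓
  (2) y² = (0)² = 0, and 0 < 36 ✓
  (3) 21 > 1 ✓
  (4) 0 < 1 ✓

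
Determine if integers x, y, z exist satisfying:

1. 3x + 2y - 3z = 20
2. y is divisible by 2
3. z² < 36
Yes

Take x = 8, y = -2, z = 0. Substituting into each constraint:
  (1) 3(8) + 2(-2) - 3(0) = 20 ✓
  (2) -2 = 2 × -1, remainder 0 ✓
  (3) z² = (0)² = 0, and 0 < 36 ✓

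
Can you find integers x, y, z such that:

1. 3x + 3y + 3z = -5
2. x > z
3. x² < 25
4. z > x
No

Even the single constraint (3x + 3y + 3z = -5) is infeasible over the integers.

  - 3x + 3y + 3z = -5: every term on the left is divisible by 3, so the LHS ≡ 0 (mod 3), but the RHS -5 is not — no integer solution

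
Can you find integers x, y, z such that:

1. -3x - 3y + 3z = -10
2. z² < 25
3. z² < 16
No

Even the single constraint (-3x - 3y + 3z = -10) is infeasible over the integers.

  - -3x - 3y + 3z = -10: every term on the left is divisible by 3, so the LHS ≡ 0 (mod 3), but the RHS -10 is not — no integer solution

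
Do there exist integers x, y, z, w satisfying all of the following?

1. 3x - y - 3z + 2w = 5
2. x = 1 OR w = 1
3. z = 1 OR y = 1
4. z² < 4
Yes

Take x = 3, y = 3, z = 1, w = 1. Substituting into each constraint:
  (1) 3(3) + (-3) - 3(1) + 2(1) = 5 ✓
  (2) w = 1, target 1 ✓ (second branch holds)
  (3) z = 1, target 1 ✓ (first branch holds)
  (4) z² = (1)² = 1, and 1 < 4 ✓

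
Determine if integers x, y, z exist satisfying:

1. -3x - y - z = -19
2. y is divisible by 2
Yes

Take x = 7, y = -2, z = 0. Substituting into each constraint:
  (1) -3(7) + 2 + 0 = -19 ✓
  (2) -2 = 2 × -1, remainder 0 ✓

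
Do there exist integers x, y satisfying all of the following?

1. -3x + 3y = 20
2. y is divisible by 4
No

Even the single constraint (-3x + 3y = 20) is infeasible over the integers.

  - -3x + 3y = 20: every term on the left is divisible by 3, so the LHS ≡ 0 (mod 3), but the RHS 20 is not — no integer solution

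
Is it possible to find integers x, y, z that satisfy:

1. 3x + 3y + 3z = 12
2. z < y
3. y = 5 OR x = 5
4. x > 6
Yes

Take x = 7, y = 5, z = -8. Substituting into each constraint:
  (1) 3(7) + 3(5) + 3(-8) = 12 ✓
  (2) -8 < 5 ✓
  (3) y = 5, target 5 ✓ (first branch holds)
  (4) 7 > 6 ✓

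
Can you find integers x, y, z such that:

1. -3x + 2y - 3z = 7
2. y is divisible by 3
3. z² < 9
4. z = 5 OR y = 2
No

A contradictory subset is {y is divisible by 3, z² < 9, z = 5 OR y = 2}. No integer assignment can satisfy these jointly:

  - y is divisible by 3: restricts y to multiples of 3
  - z² < 9: restricts z to |z| ≤ 2
  - z = 5 OR y = 2: forces a choice: either z = 5 or y = 2

Split on the disjunction (z = 5 OR y = 2):
  • If z = 5: this contradicts z² < 9, which requires |z| ≤ 2.
  • If y = 2: this contradicts the divisibility constraint — 2 is not a multiple of 3.
Both branches are infeasible, so the system has no integer solution.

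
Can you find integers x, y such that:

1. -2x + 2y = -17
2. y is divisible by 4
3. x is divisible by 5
No

Even the single constraint (-2x + 2y = -17) is infeasible over the integers.

  - -2x + 2y = -17: every term on the left is divisible by 2, so the LHS ≡ 0 (mod 2), but the RHS -17 is not — no integer solution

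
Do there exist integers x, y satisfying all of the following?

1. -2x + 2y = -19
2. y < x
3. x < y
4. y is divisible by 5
No

Even the single constraint (-2x + 2y = -19) is infeasible over the integers.

  - -2x + 2y = -19: every term on the left is divisible by 2, so the LHS ≡ 0 (mod 2), but the RHS -19 is not — no integer solution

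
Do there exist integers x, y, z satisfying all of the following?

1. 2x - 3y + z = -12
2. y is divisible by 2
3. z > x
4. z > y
Yes

Take x = -9, y = -2, z = 0. Substituting into each constraint:
  (1) 2(-9) - 3(-2) + 0 = -12 ✓
  (2) -2 = 2 × -1, remainder 0 ✓
  (3) 0 > -9 ✓
  (4) 0 > -2 ✓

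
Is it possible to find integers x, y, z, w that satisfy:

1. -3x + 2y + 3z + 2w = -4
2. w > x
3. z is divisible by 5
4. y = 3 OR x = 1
Yes

Take x = 1, y = -10, z = 5, w = 2. Substituting into each constraint:
  (1) -3(1) + 2(-10) + 3(5) + 2(2) = -4 ✓
  (2) 2 > 1 ✓
  (3) 5 = 5 × 1, remainder 0 ✓
  (4) x = 1, target 1 ✓ (second branch holds)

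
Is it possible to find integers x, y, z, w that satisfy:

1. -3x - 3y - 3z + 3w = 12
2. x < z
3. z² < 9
Yes

Take x = 0, y = -5, z = 1, w = 0. Substituting into each constraint:
  (1) -3(0) - 3(-5) - 3(1) + 3(0) = 12 ✓
  (2) 0 < 1 ✓
  (3) z² = (1)² = 1, and 1 < 9 ✓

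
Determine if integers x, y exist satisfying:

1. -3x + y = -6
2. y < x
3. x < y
No

A contradictory subset is {y < x, x < y}. No integer assignment can satisfy these jointly:

  - y < x: bounds one variable relative to another variable
  - x < y: bounds one variable relative to another variable

Direct contradiction: x > y and y > x cannot both hold.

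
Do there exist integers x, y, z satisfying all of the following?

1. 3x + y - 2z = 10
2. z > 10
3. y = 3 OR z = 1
Yes

Take x = 11, y = 3, z = 13. Substituting into each constraint:
  (1) 3(11) + 3 - 2(13) = 10 ✓
  (2) 13 > 10 ✓
  (3) y = 3, target 3 ✓ (first branch holds)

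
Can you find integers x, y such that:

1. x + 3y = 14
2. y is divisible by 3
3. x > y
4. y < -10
Yes

Take x = 50, y = -12. Substituting into each constraint:
  (1) 50 + 3(-12) = 14 ✓
  (2) -12 = 3 × -4, remainder 0 ✓
  (3) 50 > -12 ✓
  (4) -12 < -10 ✓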